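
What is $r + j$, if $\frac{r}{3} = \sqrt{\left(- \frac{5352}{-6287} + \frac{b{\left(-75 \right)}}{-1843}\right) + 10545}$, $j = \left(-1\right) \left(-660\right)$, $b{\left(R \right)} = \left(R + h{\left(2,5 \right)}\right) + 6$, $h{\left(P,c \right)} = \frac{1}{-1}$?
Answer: $660 + \frac{21 \sqrt{28895134329503539}}{11586941} \approx 968.08$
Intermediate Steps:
$h{\left(P,c \right)} = -1$
$b{\left(R \right)} = 5 + R$ ($b{\left(R \right)} = \left(R - 1\right) + 6 = \left(-1 + R\right) + 6 = 5 + R$)
$j = 660$
$r = \frac{21 \sqrt{28895134329503539}}{11586941}$ ($r = 3 \sqrt{\left(- \frac{5352}{-6287} + \frac{5 - 75}{-1843}\right) + 10545} = 3 \sqrt{\left(\left(-5352\right) \left(- \frac{1}{6287}\right) - - \frac{70}{1843}\right) + 10545} = 3 \sqrt{\left(\frac{5352}{6287} + \frac{70}{1843}\right) + 10545} = 3 \sqrt{\frac{10303826}{11586941} + 10545} = 3 \sqrt{\frac{122194596671}{11586941}} = 3 \frac{7 \sqrt{28895134329503539}}{11586941} = \frac{21 \sqrt{28895134329503539}}{11586941} \approx 308.08$)
$r + j = \frac{21 \sqrt{28895134329503539}}{11586941} + 660 = 660 + \frac{21 \sqrt{28895134329503539}}{11586941}$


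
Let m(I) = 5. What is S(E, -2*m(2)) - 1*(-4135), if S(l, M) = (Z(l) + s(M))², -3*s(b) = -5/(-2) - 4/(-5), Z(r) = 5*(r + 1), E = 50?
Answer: 6860021/100 ≈ 68600.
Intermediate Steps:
Z(r) = 5 + 5*r (Z(r) = 5*(1 + r) = 5 + 5*r)
s(b) = -11/10 (s(b) = -(-5/(-2) - 4/(-5))/3 = -(-5*(-½) - 4*(-⅕))/3 = -(5/2 + ⅘)/3 = -⅓*33/10 = -11/10)
S(l, M) = (39/10 + 5*l)² (S(l, M) = ((5 + 5*l) - 11/10)² = (39/10 + 5*l)²)
S(E, -2*m(2)) - 1*(-4135) = (39 + 50*50)²/100 - 1*(-4135) = (39 + 2500)²/100 + 4135 = (1/100)*2539² + 4135 = (1/100)*6446521 + 4135 = 6446521/100 + 4135 = 6860021/100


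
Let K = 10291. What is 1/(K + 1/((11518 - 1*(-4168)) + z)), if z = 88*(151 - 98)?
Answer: 20350/209421851 ≈ 9.7172e-5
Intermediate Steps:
z = 4664 (z = 88*53 = 4664)
1/(K + 1/((11518 - 1*(-4168)) + z)) = 1/(10291 + 1/((11518 - 1*(-4168)) + 4664)) = 1/(10291 + 1/((11518 + 4168) + 4664)) = 1/(10291 + 1/(15686 + 4664)) = 1/(10291 + 1/20350) = 1/(209421851/20350) = 20350/209421851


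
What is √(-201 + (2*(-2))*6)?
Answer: 15*I ≈ 15.0*I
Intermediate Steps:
√(-201 + (2*(-2))*6) = √(-201 - 4*6) = √(-201 - 24) = √(-225) = 15*I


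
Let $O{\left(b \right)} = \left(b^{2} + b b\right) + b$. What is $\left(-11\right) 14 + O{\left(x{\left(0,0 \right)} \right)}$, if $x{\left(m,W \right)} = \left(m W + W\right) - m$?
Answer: $-154$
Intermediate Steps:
$x{\left(m,W \right)} = W - m + W m$ ($x{\left(m,W \right)} = \left(W m + W\right) - m = \left(W + W m\right) - m = W - m + W m$)
$O{\left(b \right)} = b + 2 b^{2}$ ($O{\left(b \right)} = \left(b^{2} + b^{2}\right) + b = 2 b^{2} + b = b + 2 b^{2}$)
$\left(-11\right) 14 + O{\left(x{\left(0,0 \right)} \right)} = \left(-11\right) 14 + \left(0 - 0 + 0 \cdot 0\right) \left(1 + 2 \left(0 - 0 + 0 \cdot 0\right)\right) = -154 + \left(0 + 0 + 0\right) \left(1 + 2 \left(0 + 0 + 0\right)\right) = -154 + 0 \left(1 + 2 \cdot 0\right) = -154 + 0 \left(1 + 0\right) = -154 + 0 \cdot 1 = -154 + 0 = -154$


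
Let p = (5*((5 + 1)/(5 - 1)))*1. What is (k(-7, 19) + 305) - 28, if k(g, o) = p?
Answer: 569/2 ≈ 284.50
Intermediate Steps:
p = 15/2 (p = (5*(6/4))*1 = (5*(6*(¼)))*1 = (5*(3/2))*1 = (15/2)*1 = 15/2 ≈ 7.5000)
k(g, o) = 15/2
(k(-7, 19) + 305) - 28 = (15/2 + 305) - 28 = 625/2 - 28 = 569/2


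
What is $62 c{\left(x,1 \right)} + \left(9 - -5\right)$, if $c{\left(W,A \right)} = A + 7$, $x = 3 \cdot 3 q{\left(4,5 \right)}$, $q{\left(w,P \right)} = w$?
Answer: $510$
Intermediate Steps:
$x = 36$ ($x = 3 \cdot 3 \cdot 4 = 9 \cdot 4 = 36$)
$c{\left(W,A \right)} = 7 + A$
$62 c{\left(x,1 \right)} + \left(9 - -5\right) = 62 \left(7 + 1\right) + \left(9 - -5\right) = 62 \cdot 8 + \left(9 + 5\right) = 496 + 14 = 510$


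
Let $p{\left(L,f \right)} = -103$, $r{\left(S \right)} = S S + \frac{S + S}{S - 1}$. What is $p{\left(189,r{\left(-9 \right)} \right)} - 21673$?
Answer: $-21776$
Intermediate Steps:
$r{\left(S \right)} = S^{2} + \frac{2 S}{-1 + S}$
$p{\left(189,r{\left(-9 \right)} \right)} - 21673 = -103 - 21673 = -21776$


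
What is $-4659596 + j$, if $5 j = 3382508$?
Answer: $- \frac{19915472}{5} \approx -3.9831 \cdot 10^{6}$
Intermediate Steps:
$j = \frac{3382508}{5}$ ($j = \frac{1}{5} \cdot 3382508 = \frac{3382508}{5} \approx 6.765 \cdot 10^{5}$)
$-4659596 + j = -4659596 + \frac{3382508}{5} = - \frac{19915472}{5}$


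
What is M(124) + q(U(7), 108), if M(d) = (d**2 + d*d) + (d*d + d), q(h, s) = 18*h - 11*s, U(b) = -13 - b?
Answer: 44704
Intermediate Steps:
q(h, s) = -11*s + 18*h
M(d) = d + 3*d**2 (M(d) = (d**2 + d**2) + (d**2 + d) = 2*d**2 + (d + d**2) = d + 3*d**2)
M(124) + q(U(7), 108) = 124*(1 + 3*124) + (-11*108 + 18*(-13 - 1*7)) = 124*(1 + 372) + (-1188 + 18*(-13 - 7)) = 124*373 + (-1188 + 18*(-20)) = 46252 + (-1188 - 360) = 46252 - 1548 = 44704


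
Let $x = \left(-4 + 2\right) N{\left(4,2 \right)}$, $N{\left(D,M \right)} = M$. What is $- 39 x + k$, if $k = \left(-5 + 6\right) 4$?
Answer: $160$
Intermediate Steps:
$k = 4$ ($k = 1 \cdot 4 = 4$)
$x = -4$ ($x = \left(-4 + 2\right) 2 = \left(-2\right) 2 = -4$)
$- 39 x + k = \left(-39\right) \left(-4\right) + 4 = 156 + 4 = 160$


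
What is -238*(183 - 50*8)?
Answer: 51646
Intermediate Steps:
-238*(183 - 50*8) = -238*(183 - 400) = -238*(-217) = 51646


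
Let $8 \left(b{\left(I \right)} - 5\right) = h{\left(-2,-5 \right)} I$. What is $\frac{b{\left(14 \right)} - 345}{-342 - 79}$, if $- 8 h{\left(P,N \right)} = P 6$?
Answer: $\frac{2699}{3368} \approx 0.80137$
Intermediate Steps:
$h{\left(P,N \right)} = - \frac{3 P}{4}$ ($h{\left(P,N \right)} = - \frac{P 6}{8} = - \frac{6 P}{8} = - \frac{3 P}{4}$)
$b{\left(I \right)} = 5 + \frac{3 I}{16}$ ($b{\left(I \right)} = 5 + \frac{\left(- \frac{3}{4}\right) \left(-2\right) I}{8} = 5 + \frac{\frac{3}{2} I}{8} = 5 + \frac{3 I}{16}$)
$\frac{b{\left(14 \right)} - 345}{-342 - 79} = \frac{\left(5 + \frac{3}{16} \cdot 14\right) - 345}{-342 - 79} = \frac{\left(5 + \frac{21}{8}\right) - 345}{-421} = - \frac{\frac{61}{8} - 345}{421} = \left(- \frac{1}{421}\right) \left(- \frac{2699}{8}\right) = \frac{2699}{3368}$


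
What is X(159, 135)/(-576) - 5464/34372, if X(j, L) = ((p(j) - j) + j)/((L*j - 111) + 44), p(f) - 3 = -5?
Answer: -647548907/4073494464 ≈ -0.15897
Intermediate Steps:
p(f) = -2 (p(f) = 3 - 5 = -2)
X(j, L) = -2/(-67 + L*j) (X(j, L) = ((-2 - j) + j)/((L*j - 111) + 44) = -2/((-111 + L*j) + 44) = -2/(-67 + L*j))
X(159, 135)/(-576) - 5464/34372 = -2/(-67 + 135*159)/(-576) - 5464/34372 = -2/(-67 + 21465)*(-1/576) - 5464*1/34372 = -2/21398*(-1/576) - 1366/8593 = -2*1/21398*(-1/576) - 1366/8593 = -1/10699*(-1/576) - 1366/8593 = 1/6162624 - 1366/8593 = -647548907/4073494464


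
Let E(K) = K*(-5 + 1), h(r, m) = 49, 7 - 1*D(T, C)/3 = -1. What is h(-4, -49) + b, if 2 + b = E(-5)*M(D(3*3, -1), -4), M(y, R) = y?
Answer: 527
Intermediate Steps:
D(T, C) = 24 (D(T, C) = 21 - 3*(-1) = 21 + 3 = 24)
E(K) = -4*K (E(K) = K*(-4) = -4*K)
b = 478 (b = -2 - 4*(-5)*24 = -2 + 20*24 = -2 + 480 = 478)
h(-4, -49) + b = 49 + 478 = 527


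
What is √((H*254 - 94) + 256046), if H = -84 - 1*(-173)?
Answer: √278558 ≈ 527.79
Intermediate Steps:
H = 89 (H = -84 + 173 = 89)
√((H*254 - 94) + 256046) = √((89*254 - 94) + 256046) = √((22606 - 94) + 256046) = √(22512 + 256046) = √278558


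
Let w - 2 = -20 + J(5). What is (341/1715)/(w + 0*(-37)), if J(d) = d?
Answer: -341/22295 ≈ -0.015295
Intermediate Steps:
w = -13 (w = 2 + (-20 + 5) = 2 - 15 = -13)
(341/1715)/(w + 0*(-37)) = (341/1715)/(-13 + 0*(-37)) = (341*(1/1715))/(-13 + 0) = (341/1715)/(-13) = (341/1715)*(-1/13) = -341/22295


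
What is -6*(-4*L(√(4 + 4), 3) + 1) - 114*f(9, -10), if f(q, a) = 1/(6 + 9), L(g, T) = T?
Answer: 292/5 ≈ 58.400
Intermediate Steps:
f(q, a) = 1/15
-6*(-4*L(√(4 + 4), 3) + 1) - 114*f(9, -10) = -6*(-4*3 + 1) - 114*1/15 = -6*(-12 + 1) - 38/5 = -6*(-11) - 38/5 = 66 - 38/5 = 292/5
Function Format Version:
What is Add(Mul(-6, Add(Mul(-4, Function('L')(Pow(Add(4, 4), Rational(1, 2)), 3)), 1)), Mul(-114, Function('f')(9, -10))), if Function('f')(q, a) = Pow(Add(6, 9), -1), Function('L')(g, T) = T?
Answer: Rational(292, 5) ≈ 58.400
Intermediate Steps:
Function('f')(q, a) = Rational(1, 15) (Function('f')(q, a) = Pow(15, -1) = Rational(1, 15))
Add(Mul(-6, Add(Mul(-4, Function('L')(Pow(Add(4, 4), Rational(1, 2)), 3)), 1)), Mul(-114, Function('f')(9, -10))) = Add(Mul(-6, Add(Mul(-4, 3), 1)), Mul(-114, Rational(1, 15))) = Add(Mul(-6, Add(-12, 1)), Rational(-38, 5)) = Add(Mul(-6, -11), Rational(-38, 5)) = Add(66, Rational(-38, 5)) = Rational(292, 5)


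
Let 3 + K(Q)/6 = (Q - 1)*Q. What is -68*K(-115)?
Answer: -5441496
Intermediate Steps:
K(Q) = -18 + 6*Q*(-1 + Q) (K(Q) = -18 + 6*((Q - 1)*Q) = -18 + 6*((-1 + Q)*Q) = -18 + 6*(Q*(-1 + Q)) = -18 + 6*Q*(-1 + Q))
-68*K(-115) = -68*(-18 - 6*(-115) + 6*(-115)²) = -68*(-18 + 690 + 6*13225) = -68*(-18 + 690 + 79350) = -68*80022 = -5441496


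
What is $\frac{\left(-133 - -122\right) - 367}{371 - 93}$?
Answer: $- \frac{189}{139} \approx -1.3597$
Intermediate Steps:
$\frac{\left(-133 - -122\right) - 367}{371 - 93} = \frac{\left(-133 + 122\right) - 367}{278} = \left(-11 - 367\right) \frac{1}{278} = \left(-378\right) \frac{1}{278} = - \frac{189}{139}$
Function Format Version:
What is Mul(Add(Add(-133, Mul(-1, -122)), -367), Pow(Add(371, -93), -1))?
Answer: Rational(-189, 139) ≈ -1.3597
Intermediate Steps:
Mul(Add(Add(-133, Mul(-1, -122)), -367), Pow(Add(371, -93), -1)) = Mul(Add(Add(-133, 122), -367), Pow(278, -1)) = Mul(Add(-11, -367), Rational(1, 278)) = Mul(-378, Rational(1, 278)) = Rational(-189, 139)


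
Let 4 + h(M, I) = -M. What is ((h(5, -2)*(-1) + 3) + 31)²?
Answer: 1849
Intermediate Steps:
h(M, I) = -4 - M
((h(5, -2)*(-1) + 3) + 31)² = (((-4 - 1*5)*(-1) + 3) + 31)² = (((-4 - 5)*(-1) + 3) + 31)² = ((-9*(-1) + 3) + 31)² = ((9 + 3) + 31)² = (12 + 31)² = 43² = 1849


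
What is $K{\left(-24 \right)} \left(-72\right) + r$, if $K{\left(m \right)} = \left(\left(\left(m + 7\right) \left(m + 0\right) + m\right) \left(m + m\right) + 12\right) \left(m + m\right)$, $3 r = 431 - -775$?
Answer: $-63659118$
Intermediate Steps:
$r = 402$ ($r = \frac{431 - -775}{3} = \frac{431 + 775}{3} = \frac{1}{3} \cdot 1206 = 402$)
$K{\left(m \right)} = 2 m \left(12 + 2 m \left(m + m \left(7 + m\right)\right)\right)$ ($K{\left(m \right)} = \left(\left(\left(7 + m\right) m + m\right) 2 m + 12\right) 2 m = \left(\left(m \left(7 + m\right) + m\right) 2 m + 12\right) 2 m = \left(\left(m + m \left(7 + m\right)\right) 2 m + 12\right) 2 m = \left(2 m \left(m + m \left(7 + m\right)\right) + 12\right) 2 m = \left(12 + 2 m \left(m + m \left(7 + m\right)\right)\right) 2 m = 2 m \left(12 + 2 m \left(m + m \left(7 + m\right)\right)\right)$)
$K{\left(-24 \right)} \left(-72\right) + r = 4 \left(-24\right) \left(6 + \left(-24\right)^{3} + 8 \left(-24\right)^{2}\right) \left(-72\right) + 402 = 4 \left(-24\right) \left(6 - 13824 + 8 \cdot 576\right) \left(-72\right) + 402 = 4 \left(-24\right) \left(6 - 13824 + 4608\right) \left(-72\right) + 402 = 4 \left(-24\right) \left(-9210\right) \left(-72\right) + 402 = 884160 \left(-72\right) + 402 = -63659520 + 402 = -63659118$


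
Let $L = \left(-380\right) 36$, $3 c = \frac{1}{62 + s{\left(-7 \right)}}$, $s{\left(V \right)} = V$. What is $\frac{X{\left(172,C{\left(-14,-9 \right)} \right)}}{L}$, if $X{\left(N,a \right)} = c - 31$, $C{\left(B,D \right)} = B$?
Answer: $\frac{2557}{1128600} \approx 0.0022656$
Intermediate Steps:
$c = \frac{1}{165}$ ($c = \frac{1}{3 \left(62 - 7\right)} = \frac{1}{3 \cdot 55} = \frac{1}{3} \cdot \frac{1}{55} = \frac{1}{165} \approx 0.0060606$)
$L = -13680$
$X{\left(N,a \right)} = - \frac{5114}{165}$ ($X{\left(N,a \right)} = \frac{1}{165} - 31 = - \frac{5114}{165}$)
$\frac{X{\left(172,C{\left(-14,-9 \right)} \right)}}{L} = - \frac{5114}{165 \left(-13680\right)} = \left(- \frac{5114}{165}\right) \left(- \frac{1}{13680}\right) = \frac{2557}{1128600}$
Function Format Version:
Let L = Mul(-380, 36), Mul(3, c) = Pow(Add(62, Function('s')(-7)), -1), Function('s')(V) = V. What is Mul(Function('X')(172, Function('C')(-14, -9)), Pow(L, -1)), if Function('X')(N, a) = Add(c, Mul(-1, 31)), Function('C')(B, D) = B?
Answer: Rational(2557, 1128600) ≈ 0.0022656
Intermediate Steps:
c = Rational(1, 165) (c = Mul(Rational(1, 3), Pow(Add(62, -7), -1)) = Mul(Rational(1, 3), Pow(55, -1)) = Mul(Rational(1, 3), Rational(1, 55)) = Rational(1, 165) ≈ 0.0060606)
L = -13680
Function('X')(N, a) = Rational(-5114, 165) (Function('X')(N, a) = Add(Rational(1, 165), Mul(-1, 31)) = Add(Rational(1, 165), -31) = Rational(-5114, 165))
Mul(Function('X')(172, Function('C')(-14, -9)), Pow(L, -1)) = Mul(Rational(-5114, 165), Pow(-13680, -1)) = Mul(Rational(-5114, 165), Rational(-1, 13680)) = Rational(2557, 1128600)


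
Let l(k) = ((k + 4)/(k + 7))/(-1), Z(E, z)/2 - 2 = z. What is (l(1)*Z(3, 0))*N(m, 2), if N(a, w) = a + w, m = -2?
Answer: 0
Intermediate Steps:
Z(E, z) = 4 + 2*z
l(k) = -(4 + k)/(7 + k) (l(k) = ((4 + k)/(7 + k))*(-1) = -(4 + k)/(7 + k))
(l(1)*Z(3, 0))*N(m, 2) = (((-4 - 1*1)/(7 + 1))*(4 + 2*0))*(-2 + 2) = (((-4 - 1)/8)*(4 + 0))*0 = (((1/8)*(-5))*4)*0 = -5/8*4*0 = -5/2*0 = 0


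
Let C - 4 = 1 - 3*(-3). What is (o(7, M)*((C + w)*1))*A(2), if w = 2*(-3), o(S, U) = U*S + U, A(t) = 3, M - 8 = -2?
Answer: 1152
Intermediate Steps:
M = 6 (M = 8 - 2 = 6)
C = 14 (C = 4 + (1 - 3*(-3)) = 4 + (1 + 9) = 4 + 10 = 14)
o(S, U) = U + S*U (o(S, U) = S*U + U = U + S*U)
w = -6
(o(7, M)*((C + w)*1))*A(2) = ((6*(1 + 7))*((14 - 6)*1))*3 = ((6*8)*(8*1))*3 = (48*8)*3 = 384*3 = 1152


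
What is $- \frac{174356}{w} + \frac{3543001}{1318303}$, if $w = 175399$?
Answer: $\frac{170032477}{100403399} \approx 1.6935$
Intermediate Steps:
$- \frac{174356}{w} + \frac{3543001}{1318303} = - \frac{174356}{175399} + \frac{3543001}{1318303} = \left(-174356\right) \frac{1}{175399} + 3543001 \cdot \frac{1}{1318303} = - \frac{24908}{25057} + \frac{10769}{4007} = \frac{170032477}{100403399}$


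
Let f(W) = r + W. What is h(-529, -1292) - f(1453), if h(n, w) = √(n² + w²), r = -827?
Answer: -626 + √1949105 ≈ 770.10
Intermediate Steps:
f(W) = -827 + W
h(-529, -1292) - f(1453) = √((-529)² + (-1292)²) - (-827 + 1453) = √(279841 + 1669264) - 1*626 = √1949105 - 626 = -626 + √1949105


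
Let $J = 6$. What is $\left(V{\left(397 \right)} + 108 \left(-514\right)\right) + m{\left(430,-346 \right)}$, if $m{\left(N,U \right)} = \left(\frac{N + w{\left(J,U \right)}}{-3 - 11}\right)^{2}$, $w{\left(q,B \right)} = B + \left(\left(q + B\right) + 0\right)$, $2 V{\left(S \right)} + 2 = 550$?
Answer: $- \frac{2690278}{49} \approx -54904.0$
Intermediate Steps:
$V{\left(S \right)} = 274$ ($V{\left(S \right)} = -1 + \frac{1}{2} \cdot 550 = -1 + 275 = 274$)
$w{\left(q,B \right)} = q + 2 B$ ($w{\left(q,B \right)} = B + \left(\left(B + q\right) + 0\right) = B + \left(B + q\right) = q + 2 B$)
$m{\left(N,U \right)} = \left(- \frac{3}{7} - \frac{U}{7} - \frac{N}{14}\right)^{2}$ ($m{\left(N,U \right)} = \left(\frac{N + \left(6 + 2 U\right)}{-3 - 11}\right)^{2} = \left(\frac{6 + N + 2 U}{-14}\right)^{2} = \left(\left(6 + N + 2 U\right) \left(- \frac{1}{14}\right)\right)^{2} = \left(- \frac{3}{7} - \frac{U}{7} - \frac{N}{14}\right)^{2}$)
$\left(V{\left(397 \right)} + 108 \left(-514\right)\right) + m{\left(430,-346 \right)} = \left(274 + 108 \left(-514\right)\right) + \frac{\left(6 + 430 + 2 \left(-346\right)\right)^{2}}{196} = \left(274 - 55512\right) + \frac{\left(6 + 430 - 692\right)^{2}}{196} = -55238 + \frac{\left(-256\right)^{2}}{196} = -55238 + \frac{1}{196} \cdot 65536 = -55238 + \frac{16384}{49} = - \frac{2690278}{49}$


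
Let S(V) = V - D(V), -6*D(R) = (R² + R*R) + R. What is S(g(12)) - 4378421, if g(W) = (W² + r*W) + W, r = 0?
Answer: -4370127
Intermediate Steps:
D(R) = -R²/3 - R/6 (D(R) = -((R² + R*R) + R)/6 = -((R² + R²) + R)/6 = -(2*R² + R)/6 = -(R + 2*R²)/6 = -R²/3 - R/6)
g(W) = W + W² (g(W) = (W² + 0*W) + W = (W² + 0) + W = W² + W = W + W²)
S(V) = V + V*(1 + 2*V)/6 (S(V) = V - (-1)*V*(1 + 2*V)/6 = V + V*(1 + 2*V)/6)
S(g(12)) - 4378421 = (12*(1 + 12))*(7 + 2*(12*(1 + 12)))/6 - 4378421 = (12*13)*(7 + 2*(12*13))/6 - 4378421 = (⅙)*156*(7 + 2*156) - 4378421 = (⅙)*156*(7 + 312) - 4378421 = (⅙)*156*319 - 4378421 = 8294 - 4378421 = -4370127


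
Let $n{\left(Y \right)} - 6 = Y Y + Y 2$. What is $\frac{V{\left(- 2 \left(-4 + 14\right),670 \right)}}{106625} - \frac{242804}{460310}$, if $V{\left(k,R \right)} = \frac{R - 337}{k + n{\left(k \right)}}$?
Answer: $- \frac{895743258577}{1698187159750} \approx -0.52747$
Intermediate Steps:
$n{\left(Y \right)} = 6 + Y^{2} + 2 Y$ ($n{\left(Y \right)} = 6 + \left(Y Y + Y 2\right) = 6 + \left(Y^{2} + 2 Y\right) = 6 + Y^{2} + 2 Y$)
$V{\left(k,R \right)} = \frac{-337 + R}{6 + k^{2} + 3 k}$ ($V{\left(k,R \right)} = \frac{R - 337}{k + \left(6 + k^{2} + 2 k\right)} = \frac{-337 + R}{6 + k^{2} + 3 k}$)
$\frac{V{\left(- 2 \left(-4 + 14\right),670 \right)}}{106625} - \frac{242804}{460310} = \frac{\frac{1}{6 + \left(- 2 \left(-4 + 14\right)\right)^{2} + 3 \left(- 2 \left(-4 + 14\right)\right)} \left(-337 + 670\right)}{106625} - \frac{242804}{460310} = \frac{1}{6 + \left(\left(-2\right) 10\right)^{2} + 3 \left(\left(-2\right) 10\right)} 333 \cdot \frac{1}{106625} - \frac{121402}{230155} = \frac{1}{6 + \left(-20\right)^{2} + 3 \left(-20\right)} 333 \cdot \frac{1}{106625} - \frac{121402}{230155} = \frac{1}{6 + 400 - 60} \cdot 333 \cdot \frac{1}{106625} - \frac{121402}{230155} = \frac{1}{346} \cdot 333 \cdot \frac{1}{106625} - \frac{121402}{230155} = \frac{333}{346} \cdot \frac{1}{106625} - \frac{121402}{230155} = \frac{333}{36892250} - \frac{121402}{230155} = - \frac{895743258577}{1698187159750}$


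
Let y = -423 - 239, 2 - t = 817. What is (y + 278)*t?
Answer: 312960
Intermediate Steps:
t = -815 (t = 2 - 1*817 = 2 - 817 = -815)
y = -662
(y + 278)*t = (-662 + 278)*(-815) = -384*(-815) = 312960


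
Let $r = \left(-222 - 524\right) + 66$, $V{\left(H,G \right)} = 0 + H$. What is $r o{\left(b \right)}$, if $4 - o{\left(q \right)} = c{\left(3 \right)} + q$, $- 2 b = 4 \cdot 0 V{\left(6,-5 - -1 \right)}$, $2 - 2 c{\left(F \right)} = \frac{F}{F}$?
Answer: $-2380$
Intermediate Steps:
$V{\left(H,G \right)} = H$
$r = -680$ ($r = -746 + 66 = -680$)
$c{\left(F \right)} = \frac{1}{2}$ ($c{\left(F \right)} = 1 - \frac{F \frac{1}{F}}{2} = 1 - \frac{1}{2} = \frac{1}{2}$)
$b = 0$ ($b = - \frac{4 \cdot 0 \cdot 6}{2} = - \frac{0 \cdot 6}{2} = \left(- \frac{1}{2}\right) 0 = 0$)
$o{\left(q \right)} = \frac{7}{2} - q$ ($o{\left(q \right)} = 4 - \left(\frac{1}{2} + q\right) = \frac{7}{2} - q$)
$r o{\left(b \right)} = - 680 \left(\frac{7}{2} - 0\right) = - 680 \left(\frac{7}{2} + 0\right) = \left(-680\right) \frac{7}{2} = -2380$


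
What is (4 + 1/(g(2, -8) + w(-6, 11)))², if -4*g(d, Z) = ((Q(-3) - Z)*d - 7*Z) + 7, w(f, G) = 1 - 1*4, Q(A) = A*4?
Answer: 69696/4489 ≈ 15.526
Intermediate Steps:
Q(A) = 4*A
w(f, G) = -3 (w(f, G) = 1 - 4 = -3)
g(d, Z) = -7/4 + 7*Z/4 - d*(-12 - Z)/4 (g(d, Z) = -(((4*(-3) - Z)*d - 7*Z) + 7)/4 = -(((-12 - Z)*d - 7*Z) + 7)/4 = -((d*(-12 - Z) - 7*Z) + 7)/4 = -((-7*Z + d*(-12 - Z)) + 7)/4 = -(7 - 7*Z + d*(-12 - Z))/4 = -7/4 + 7*Z/4 - d*(-12 - Z)/4)
(4 + 1/(g(2, -8) + w(-6, 11)))² = (4 + 1/((-7/4 + 3*2 + (7/4)*(-8) + (¼)*(-8)*2) - 3))² = (4 + 1/((-7/4 + 6 - 14 - 4) - 3))² = (4 + 1/(-55/4 - 3))² = (4 + 1/(-67/4))² = (4 - 4/67)² = (264/67)² = 69696/4489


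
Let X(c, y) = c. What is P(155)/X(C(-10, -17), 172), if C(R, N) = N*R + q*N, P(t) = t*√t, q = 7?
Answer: 155*√155/51 ≈ 37.838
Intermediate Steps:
P(t) = t^(3/2)
C(R, N) = 7*N + N*R (C(R, N) = N*R + 7*N = 7*N + N*R)
P(155)/X(C(-10, -17), 172) = 155^(3/2)/((-17*(7 - 10))) = (155*√155)/((-17*(-3))) = (155*√155)/51 = (155*√155)*(1/51) = 155*√155/51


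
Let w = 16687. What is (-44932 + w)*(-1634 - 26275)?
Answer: 788289705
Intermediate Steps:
(-44932 + w)*(-1634 - 26275) = (-44932 + 16687)*(-1634 - 26275) = -28245*(-27909) = 788289705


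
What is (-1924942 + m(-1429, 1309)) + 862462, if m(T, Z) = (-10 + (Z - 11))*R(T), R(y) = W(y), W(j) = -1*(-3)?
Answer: -1058616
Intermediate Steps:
W(j) = 3
R(y) = 3
m(T, Z) = -63 + 3*Z (m(T, Z) = (-10 + (Z - 11))*3 = (-10 + (-11 + Z))*3 = (-21 + Z)*3 = -63 + 3*Z)
(-1924942 + m(-1429, 1309)) + 862462 = (-1924942 + (-63 + 3*1309)) + 862462 = (-1924942 + (-63 + 3927)) + 862462 = (-1924942 + 3864) + 862462 = -1921078 + 862462 = -1058616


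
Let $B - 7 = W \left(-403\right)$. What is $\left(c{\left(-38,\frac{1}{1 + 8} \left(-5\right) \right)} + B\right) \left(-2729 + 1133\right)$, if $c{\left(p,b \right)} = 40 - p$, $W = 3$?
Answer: $1793904$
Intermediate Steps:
$B = -1202$ ($B = 7 + 3 \left(-403\right) = 7 - 1209 = -1202$)
$\left(c{\left(-38,\frac{1}{1 + 8} \left(-5\right) \right)} + B\right) \left(-2729 + 1133\right) = \left(\left(40 - -38\right) - 1202\right) \left(-2729 + 1133\right) = \left(\left(40 + 38\right) - 1202\right) \left(-1596\right) = \left(78 - 1202\right) \left(-1596\right) = \left(-1124\right) \left(-1596\right) = 1793904$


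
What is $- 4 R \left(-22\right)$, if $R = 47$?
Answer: $4136$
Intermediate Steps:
$- 4 R \left(-22\right) = \left(-4\right) 47 \left(-22\right) = \left(-188\right) \left(-22\right) = 4136$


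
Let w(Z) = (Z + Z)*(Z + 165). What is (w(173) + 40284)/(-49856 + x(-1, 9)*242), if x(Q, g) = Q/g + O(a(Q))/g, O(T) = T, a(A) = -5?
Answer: -117924/37513 ≈ -3.1436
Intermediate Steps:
x(Q, g) = -5/g + Q/g (x(Q, g) = Q/g - 5/g = -5/g + Q/g)
w(Z) = 2*Z*(165 + Z) (w(Z) = (2*Z)*(165 + Z) = 2*Z*(165 + Z))
(w(173) + 40284)/(-49856 + x(-1, 9)*242) = (2*173*(165 + 173) + 40284)/(-49856 + ((-5 - 1)/9)*242) = (2*173*338 + 40284)/(-49856 + ((⅑)*(-6))*242) = (116948 + 40284)/(-49856 - ⅔*242) = 157232/(-49856 - 484/3) = 157232/(-150052/3) = 157232*(-3/150052) = -117924/37513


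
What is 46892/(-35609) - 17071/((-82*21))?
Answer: 75304745/8759814 ≈ 8.5966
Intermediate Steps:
46892/(-35609) - 17071/((-82*21)) = 46892*(-1/35609) - 17071/(-1722) = -46892/35609 - 17071*(-1/1722) = -46892/35609 + 17071/1722 = 75304745/8759814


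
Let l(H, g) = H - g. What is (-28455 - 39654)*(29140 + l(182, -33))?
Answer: -1999339695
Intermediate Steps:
(-28455 - 39654)*(29140 + l(182, -33)) = (-28455 - 39654)*(29140 + (182 - 1*(-33))) = -68109*(29140 + (182 + 33)) = -68109*(29140 + 215) = -68109*29355 = -1999339695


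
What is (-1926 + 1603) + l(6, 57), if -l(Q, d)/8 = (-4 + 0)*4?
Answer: -195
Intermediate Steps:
l(Q, d) = 128 (l(Q, d) = -8*(-4 + 0)*4 = -(-32)*4 = -8*(-16) = 128)
(-1926 + 1603) + l(6, 57) = (-1926 + 1603) + 128 = -323 + 128 = -195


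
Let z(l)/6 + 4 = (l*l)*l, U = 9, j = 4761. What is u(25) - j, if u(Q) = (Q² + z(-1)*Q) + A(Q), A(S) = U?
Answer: -4877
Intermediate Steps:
z(l) = -24 + 6*l³ (z(l) = -24 + 6*((l*l)*l) = -24 + 6*(l²*l) = -24 + 6*l³)
A(S) = 9
u(Q) = 9 + Q² - 30*Q (u(Q) = (Q² + (-24 + 6*(-1)³)*Q) + 9 = (Q² + (-24 + 6*(-1))*Q) + 9 = (Q² + (-24 - 6)*Q) + 9 = (Q² - 30*Q) + 9 = 9 + Q² - 30*Q)
u(25) - j = (9 + 25² - 30*25) - 1*4761 = (9 + 625 - 750) - 4761 = -116 - 4761 = -4877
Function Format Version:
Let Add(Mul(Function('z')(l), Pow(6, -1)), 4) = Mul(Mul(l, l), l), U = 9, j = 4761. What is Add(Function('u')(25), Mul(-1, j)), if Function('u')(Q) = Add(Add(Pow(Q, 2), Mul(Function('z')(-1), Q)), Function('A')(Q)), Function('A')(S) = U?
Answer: -4877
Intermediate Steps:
Function('z')(l) = Add(-24, Mul(6, Pow(l, 3))) (Function('z')(l) = Add(-24, Mul(6, Mul(Mul(l, l), l))) = Add(-24, Mul(6, Mul(Pow(l, 2), l))) = Add(-24, Mul(6, Pow(l, 3))))
Function('A')(S) = 9
Function('u')(Q) = Add(9, Pow(Q, 2), Mul(-30, Q)) (Function('u')(Q) = Add(Add(Pow(Q, 2), Mul(Add(-24, Mul(6, Pow(-1, 3))), Q)), 9) = Add(Add(Pow(Q, 2), Mul(Add(-24, Mul(6, -1)), Q)), 9) = Add(Add(Pow(Q, 2), Mul(Add(-24, -6), Q)), 9) = Add(Add(Pow(Q, 2), Mul(-30, Q)), 9) = Add(9, Pow(Q, 2), Mul(-30, Q)))
Add(Function('u')(25), Mul(-1, j)) = Add(Add(9, Pow(25, 2), Mul(-30, 25)), Mul(-1, 4761)) = Add(Add(9, 625, -750), -4761) = Add(-116, -4761) = -4877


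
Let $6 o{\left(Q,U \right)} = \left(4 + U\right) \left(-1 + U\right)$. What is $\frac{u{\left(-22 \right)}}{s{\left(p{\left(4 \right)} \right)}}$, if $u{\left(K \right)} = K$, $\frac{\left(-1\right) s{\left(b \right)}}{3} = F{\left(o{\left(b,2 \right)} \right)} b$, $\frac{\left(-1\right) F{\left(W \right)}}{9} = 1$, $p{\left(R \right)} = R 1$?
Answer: $- \frac{11}{54} \approx -0.2037$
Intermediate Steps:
$p{\left(R \right)} = R$
$o{\left(Q,U \right)} = \frac{\left(-1 + U\right) \left(4 + U\right)}{6}$ ($o{\left(Q,U \right)} = \frac{\left(4 + U\right) \left(-1 + U\right)}{6} = \frac{\left(-1 + U\right) \left(4 + U\right)}{6}$)
$F{\left(W \right)} = -9$ ($F{\left(W \right)} = \left(-9\right) 1 = -9$)
$s{\left(b \right)} = 27 b$ ($s{\left(b \right)} = - 3 \left(- 9 b\right) = 27 b$)
$\frac{u{\left(-22 \right)}}{s{\left(p{\left(4 \right)} \right)}} = - \frac{22}{27 \cdot 4} = - \frac{22}{108} = \left(-22\right) \frac{1}{108} = - \frac{11}{54}$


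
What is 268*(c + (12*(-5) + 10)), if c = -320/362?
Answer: -2468280/181 ≈ -13637.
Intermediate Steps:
c = -160/181 (c = -320*1/362 = -160/181 ≈ -0.88398)
268*(c + (12*(-5) + 10)) = 268*(-160/181 + (12*(-5) + 10)) = 268*(-160/181 + (-60 + 10)) = 268*(-160/181 - 50) = 268*(-9210/181) = -2468280/181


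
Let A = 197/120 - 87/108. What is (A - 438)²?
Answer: 24768149641/129600 ≈ 1.9111e+5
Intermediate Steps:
A = 301/360 (A = 197*(1/120) - 87*1/108 = 197/120 - 29/36 = 301/360 ≈ 0.83611)
(A - 438)² = (301/360 - 438)² = (-157379/360)² = 24768149641/129600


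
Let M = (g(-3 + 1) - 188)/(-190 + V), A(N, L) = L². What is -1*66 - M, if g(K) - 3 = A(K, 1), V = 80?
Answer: -3722/55 ≈ -67.673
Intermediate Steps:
g(K) = 4 (g(K) = 3 + 1² = 3 + 1 = 4)
M = 92/55 (M = (4 - 188)/(-190 + 80) = -184/(-110) = -184*(-1/110) = 92/55 ≈ 1.6727)
-1*66 - M = -1*66 - 1*92/55 = -66 - 92/55 = -3722/55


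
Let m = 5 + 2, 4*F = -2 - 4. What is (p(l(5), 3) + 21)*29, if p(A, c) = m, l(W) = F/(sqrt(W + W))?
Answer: 812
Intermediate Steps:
F = -3/2 (F = (-2 - 4)/4 = (1/4)*(-6) = -3/2 ≈ -1.5000)
l(W) = -3*sqrt(2)/(4*sqrt(W)) (l(W) = -3/(2*sqrt(W + W)) = -3*sqrt(2)/(2*sqrt(W))/2 = -3*sqrt(2)/(4*sqrt(W)))
m = 7
p(A, c) = 7
(p(l(5), 3) + 21)*29 = (7 + 21)*29 = 28*29 = 812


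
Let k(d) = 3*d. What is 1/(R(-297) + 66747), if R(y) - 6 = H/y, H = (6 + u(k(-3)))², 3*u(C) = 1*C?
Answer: 33/2202848 ≈ 1.4981e-5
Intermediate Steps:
u(C) = C/3 (u(C) = (1*C)/3 = C/3)
H = 9 (H = (6 + (3*(-3))/3)² = (6 + (⅓)*(-9))² = (6 - 3)² = 3² = 9)
R(y) = 6 + 9/y
1/(R(-297) + 66747) = 1/((6 + 9/(-297)) + 66747) = 1/((6 + 9*(-1/297)) + 66747) = 1/((6 - 1/33) + 66747) = 1/(197/33 + 66747) = 1/(2202848/33) = 33/2202848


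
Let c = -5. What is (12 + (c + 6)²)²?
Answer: 169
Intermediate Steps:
(12 + (c + 6)²)² = (12 + (-5 + 6)²)² = (12 + 1²)² = (12 + 1)² = 13² = 169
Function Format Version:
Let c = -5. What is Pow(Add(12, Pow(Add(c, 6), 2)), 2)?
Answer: 169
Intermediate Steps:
Pow(Add(12, Pow(Add(c, 6), 2)), 2) = Pow(Add(12, Pow(Add(-5, 6), 2)), 2) = Pow(Add(12, Pow(1, 2)), 2) = Pow(Add(12, 1), 2) = Pow(13, 2) = 169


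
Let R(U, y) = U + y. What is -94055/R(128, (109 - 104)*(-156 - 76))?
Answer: 94055/1032 ≈ 91.139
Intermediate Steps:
-94055/R(128, (109 - 104)*(-156 - 76)) = -94055/(128 + (109 - 104)*(-156 - 76)) = -94055/(128 + 5*(-232)) = -94055/(128 - 1160) = -94055/(-1032) = -94055*(-1/1032) = 94055/1032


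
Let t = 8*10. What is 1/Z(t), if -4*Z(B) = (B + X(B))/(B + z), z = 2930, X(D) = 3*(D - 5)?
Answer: -2408/61 ≈ -39.475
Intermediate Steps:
t = 80
X(D) = -15 + 3*D (X(D) = 3*(-5 + D) = -15 + 3*D)
Z(B) = -(-15 + 4*B)/(4*(2930 + B)) (Z(B) = -(B + (-15 + 3*B))/(4*(B + 2930)) = -(-15 + 4*B)/(4*(2930 + B)))
1/Z(t) = 1/((15/4 - 1*80)/(2930 + 80)) = 1/((15/4 - 80)/3010) = 1/((1/3010)*(-305/4)) = 1/(-61/2408) = -2408/61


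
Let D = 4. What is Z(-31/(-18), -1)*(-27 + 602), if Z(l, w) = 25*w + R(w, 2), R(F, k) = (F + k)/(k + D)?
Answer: -85675/6 ≈ -14279.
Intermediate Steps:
R(F, k) = (F + k)/(4 + k) (R(F, k) = (F + k)/(k + 4) = (F + k)/(4 + k))
Z(l, w) = ⅓ + 151*w/6 (Z(l, w) = 25*w + (w + 2)/(4 + 2) = 25*w + (2 + w)/6 = 25*w + (⅓ + w/6) = ⅓ + 151*w/6)
Z(-31/(-18), -1)*(-27 + 602) = (⅓ + (151/6)*(-1))*(-27 + 602) = (⅓ - 151/6)*575 = -149/6*575 = -85675/6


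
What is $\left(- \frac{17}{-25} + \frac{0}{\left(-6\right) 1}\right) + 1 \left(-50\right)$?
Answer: $- \frac{1233}{25} \approx -49.32$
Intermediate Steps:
$\left(- \frac{17}{-25} + \frac{0}{\left(-6\right) 1}\right) + 1 \left(-50\right) = \left(\left(-17\right) \left(- \frac{1}{25}\right) + \frac{0}{-6}\right) - 50 = \left(\frac{17}{25} + 0 \left(- \frac{1}{6}\right)\right) - 50 = \left(\frac{17}{25} + 0\right) - 50 = \frac{17}{25} - 50 = - \frac{1233}{25}$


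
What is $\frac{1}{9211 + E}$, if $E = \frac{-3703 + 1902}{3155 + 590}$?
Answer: $\frac{3745}{34493394} \approx 0.00010857$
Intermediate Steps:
$E = - \frac{1801}{3745} \approx -0.48091$
$\frac{1}{9211 + E} = \frac{1}{9211 - \frac{1801}{3745}} = \frac{1}{\frac{34493394}{3745}} = \frac{3745}{34493394}$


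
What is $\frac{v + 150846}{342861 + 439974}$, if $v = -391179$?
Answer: $- \frac{80111}{260945} \approx -0.307$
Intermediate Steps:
$\frac{v + 150846}{342861 + 439974} = \frac{-391179 + 150846}{342861 + 439974} = - \frac{240333}{782835} = \left(-240333\right) \frac{1}{782835} = - \frac{80111}{260945}$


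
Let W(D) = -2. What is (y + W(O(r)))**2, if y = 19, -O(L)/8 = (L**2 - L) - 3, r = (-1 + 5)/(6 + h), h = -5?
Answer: 289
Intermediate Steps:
r = 4 (r = (-1 + 5)/(6 - 5) = 4/1 = 4*1 = 4)
O(L) = 24 - 8*L**2 + 8*L (O(L) = -8*((L**2 - L) - 3) = -8*(-3 + L**2 - L) = 24 - 8*L**2 + 8*L)
(y + W(O(r)))**2 = (19 - 2)**2 = 17**2 = 289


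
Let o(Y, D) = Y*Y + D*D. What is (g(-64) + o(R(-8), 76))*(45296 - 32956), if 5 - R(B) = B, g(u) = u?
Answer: 72571540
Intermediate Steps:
R(B) = 5 - B
o(Y, D) = D² + Y² (o(Y, D) = Y² + D² = D² + Y²)
(g(-64) + o(R(-8), 76))*(45296 - 32956) = (-64 + (76² + (5 - 1*(-8))²))*(45296 - 32956) = (-64 + (5776 + (5 + 8)²))*12340 = (-64 + (5776 + 13²))*12340 = (-64 + (5776 + 169))*12340 = (-64 + 5945)*12340 = 5881*12340 = 72571540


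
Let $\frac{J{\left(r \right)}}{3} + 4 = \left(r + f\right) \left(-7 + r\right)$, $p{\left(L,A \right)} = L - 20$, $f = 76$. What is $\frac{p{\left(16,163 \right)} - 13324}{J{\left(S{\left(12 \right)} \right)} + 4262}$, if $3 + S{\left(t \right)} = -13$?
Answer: $- \frac{6664}{55} \approx -121.16$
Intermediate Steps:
$S{\left(t \right)} = -16$ ($S{\left(t \right)} = -3 - 13 = -16$)
$p{\left(L,A \right)} = -20 + L$
$J{\left(r \right)} = -12 + 3 \left(-7 + r\right) \left(76 + r\right)$ ($J{\left(r \right)} = -12 + 3 \left(r + 76\right) \left(-7 + r\right) = -12 + 3 \left(76 + r\right) \left(-7 + r\right) = -12 + 3 \left(-7 + r\right) \left(76 + r\right)$)
$\frac{p{\left(16,163 \right)} - 13324}{J{\left(S{\left(12 \right)} \right)} + 4262} = \frac{\left(-20 + 16\right) - 13324}{\left(-1608 + 3 \left(-16\right)^{2} + 207 \left(-16\right)\right) + 4262} = \frac{-4 - 13324}{\left(-1608 + 3 \cdot 256 - 3312\right) + 4262} = - \frac{13328}{\left(-1608 + 768 - 3312\right) + 4262} = - \frac{13328}{-4152 + 4262} = - \frac{13328}{110} = \left(-13328\right) \frac{1}{110} = - \frac{6664}{55}$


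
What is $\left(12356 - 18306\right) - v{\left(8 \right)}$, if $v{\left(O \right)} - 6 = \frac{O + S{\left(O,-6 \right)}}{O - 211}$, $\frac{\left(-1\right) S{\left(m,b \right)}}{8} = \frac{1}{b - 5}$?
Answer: $- \frac{13299652}{2233} \approx -5956.0$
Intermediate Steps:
$S{\left(m,b \right)} = - \frac{8}{-5 + b}$ ($S{\left(m,b \right)} = - \frac{8}{b - 5} = - \frac{8}{-5 + b}$)
$v{\left(O \right)} = 6 + \frac{\frac{8}{11} + O}{-211 + O}$ ($v{\left(O \right)} = 6 + \frac{O - \frac{8}{-5 - 6}}{O - 211} = 6 + \frac{O - \frac{8}{-11}}{-211 + O} = 6 + \frac{O - - \frac{8}{11}}{-211 + O} = 6 + \frac{O + \frac{8}{11}}{-211 + O} = 6 + \frac{\frac{8}{11} + O}{-211 + O}$)
$\left(12356 - 18306\right) - v{\left(8 \right)} = \left(12356 - 18306\right) - \frac{-13918 + 77 \cdot 8}{11 \left(-211 + 8\right)} = \left(12356 - 18306\right) - \frac{-13918 + 616}{11 \left(-203\right)} = -5950 - \frac{1}{11} \left(- \frac{1}{203}\right) \left(-13302\right) = -5950 - \frac{13302}{2233} = - \frac{13299652}{2233}$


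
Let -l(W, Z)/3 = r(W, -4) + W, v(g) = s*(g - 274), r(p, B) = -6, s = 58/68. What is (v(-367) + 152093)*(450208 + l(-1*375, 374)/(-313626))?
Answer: 14265245195951495/209084 ≈ 6.8227e+10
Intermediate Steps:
s = 29/34 (s = 58*(1/68) = 29/34 ≈ 0.85294)
v(g) = -3973/17 + 29*g/34 (v(g) = 29*(g - 274)/34 = 29*(-274 + g)/34 = -3973/17 + 29*g/34)
l(W, Z) = 18 - 3*W (l(W, Z) = -3*(-6 + W) = 18 - 3*W)
(v(-367) + 152093)*(450208 + l(-1*375, 374)/(-313626)) = ((-3973/17 + (29/34)*(-367)) + 152093)*(450208 + (18 - (-3)*375)/(-313626)) = ((-3973/17 - 10643/34) + 152093)*(450208 + (18 - 3*(-375))*(-1/313626)) = (-18589/34 + 152093)*(450208 + (18 + 1125)*(-1/313626)) = 5152573*(450208 + 1143*(-1/313626))/34 = 5152573*(450208 - 381/104542)/34 = (5152573/34)*(47065644355/104542) = 14265245195951495/209084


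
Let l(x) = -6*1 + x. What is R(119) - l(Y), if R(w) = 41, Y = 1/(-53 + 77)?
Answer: 1127/24 ≈ 46.958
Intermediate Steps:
Y = 1/24 ≈ 0.041667
l(x) = -6 + x
R(119) - l(Y) = 41 - (-6 + 1/24) = 41 - 1*(-143/24) = 41 + 143/24 = 1127/24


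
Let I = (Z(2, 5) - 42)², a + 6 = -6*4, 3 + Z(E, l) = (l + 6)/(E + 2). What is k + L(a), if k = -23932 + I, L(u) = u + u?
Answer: -355311/16 ≈ -22207.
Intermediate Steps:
Z(E, l) = -3 + (6 + l)/(2 + E) (Z(E, l) = -3 + (l + 6)/(E + 2) = -3 + (6 + l)/(2 + E))
a = -30 (a = -6 - 6*4 = -6 - 24 = -30)
I = 28561/16 (I = ((5 - 3*2)/(2 + 2) - 42)² = ((5 - 6)/4 - 42)² = ((¼)*(-1) - 42)² = (-¼ - 42)² = (-169/4)² = 28561/16 ≈ 1785.1)
L(u) = 2*u
k = -354351/16 (k = -23932 + 28561/16 = -354351/16 ≈ -22147.)
k + L(a) = -354351/16 + 2*(-30) = -354351/16 - 60 = -355311/16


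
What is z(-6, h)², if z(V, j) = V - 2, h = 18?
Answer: 64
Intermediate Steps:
z(V, j) = -2 + V
z(-6, h)² = (-2 - 6)² = (-8)² = 64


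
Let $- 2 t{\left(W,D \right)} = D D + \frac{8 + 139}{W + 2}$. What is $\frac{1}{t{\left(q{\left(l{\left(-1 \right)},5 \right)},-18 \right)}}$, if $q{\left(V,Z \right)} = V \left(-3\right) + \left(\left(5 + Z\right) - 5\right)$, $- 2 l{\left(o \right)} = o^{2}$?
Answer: $- \frac{17}{2901} \approx -0.00586$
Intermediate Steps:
$l{\left(o \right)} = - \frac{o^{2}}{2}$
$q{\left(V,Z \right)} = Z - 3 V$ ($q{\left(V,Z \right)} = - 3 V + Z = Z - 3 V$)
$t{\left(W,D \right)} = - \frac{147}{2 \left(2 + W\right)} - \frac{D^{2}}{2}$ ($t{\left(W,D \right)} = - \frac{D D + \frac{8 + 139}{W + 2}}{2} = - \frac{D^{2} + \frac{147}{2 + W}}{2} = - \frac{147}{2 \left(2 + W\right)} - \frac{D^{2}}{2}$)
$\frac{1}{t{\left(q{\left(l{\left(-1 \right)},5 \right)},-18 \right)}} = \frac{1}{\frac{1}{2} \frac{1}{2 + \left(5 - 3 \left(- \frac{\left(-1\right)^{2}}{2}\right)\right)} \left(-147 - 2 \left(-18\right)^{2} - \left(5 - 3 \left(- \frac{\left(-1\right)^{2}}{2}\right)\right) \left(-18\right)^{2}\right)} = \frac{1}{\frac{1}{2} \frac{1}{2 + \left(5 - 3 \left(\left(- \frac{1}{2}\right) 1\right)\right)} \left(-147 - 648 - \left(5 - 3 \left(\left(- \frac{1}{2}\right) 1\right)\right) 324\right)} = \frac{1}{\frac{1}{2} \frac{1}{2 + \left(5 - - \frac{3}{2}\right)} \left(-147 - 648 - \left(5 - - \frac{3}{2}\right) 324\right)} = \frac{1}{\frac{1}{2} \frac{1}{2 + \left(5 + \frac{3}{2}\right)} \left(-147 - 648 - \left(5 + \frac{3}{2}\right) 324\right)} = \frac{1}{\frac{1}{2} \frac{1}{2 + \frac{13}{2}} \left(-147 - 648 - \frac{13}{2} \cdot 324\right)} = \frac{1}{\frac{1}{2} \frac{1}{\frac{17}{2}} \left(-147 - 648 - 2106\right)} = \frac{1}{\frac{1}{2} \cdot \frac{2}{17} \left(-2901\right)} = \frac{1}{- \frac{2901}{17}} = - \frac{17}{2901}$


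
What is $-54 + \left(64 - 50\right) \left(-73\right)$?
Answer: $-1076$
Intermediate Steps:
$-54 + \left(64 - 50\right) \left(-73\right) = -54 + 14 \left(-73\right) = -54 - 1022 = -1076$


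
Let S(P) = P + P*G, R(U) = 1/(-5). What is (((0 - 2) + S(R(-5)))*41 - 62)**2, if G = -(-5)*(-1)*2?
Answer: 123201/25 ≈ 4928.0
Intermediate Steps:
G = -10 (G = -5*1*2 = -5*2 = -10)
R(U) = -1/5
S(P) = -9*P (S(P) = P + P*(-10) = P - 10*P = -9*P)
(((0 - 2) + S(R(-5)))*41 - 62)**2 = (((0 - 2) - 9*(-1/5))*41 - 62)**2 = ((-2 + 9/5)*41 - 62)**2 = (-1/5*41 - 62)**2 = (-41/5 - 62)**2 = (-351/5)**2 = 123201/25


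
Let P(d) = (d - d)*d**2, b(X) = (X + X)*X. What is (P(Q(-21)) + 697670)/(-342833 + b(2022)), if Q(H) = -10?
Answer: 139534/1566827 ≈ 0.089055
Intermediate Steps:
b(X) = 2*X**2 (b(X) = (2*X)*X = 2*X**2)
P(d) = 0 (P(d) = 0*d**2 = 0)
(P(Q(-21)) + 697670)/(-342833 + b(2022)) = (0 + 697670)/(-342833 + 2*2022**2) = 697670/(-342833 + 2*4088484) = 697670/(-342833 + 8176968) = 697670/7834135 = 697670*(1/7834135) = 139534/1566827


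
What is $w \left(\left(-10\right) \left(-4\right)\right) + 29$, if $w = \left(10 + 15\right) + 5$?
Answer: $1229$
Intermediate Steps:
$w = 30$ ($w = 25 + 5 = 30$)
$w \left(\left(-10\right) \left(-4\right)\right) + 29 = 30 \left(\left(-10\right) \left(-4\right)\right) + 29 = 30 \cdot 40 + 29 = 1200 + 29 = 1229$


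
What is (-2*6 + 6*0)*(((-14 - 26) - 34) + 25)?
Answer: 588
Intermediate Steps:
(-2*6 + 6*0)*(((-14 - 26) - 34) + 25) = (-12 + 0)*((-40 - 34) + 25) = -12*(-74 + 25) = -12*(-49) = 588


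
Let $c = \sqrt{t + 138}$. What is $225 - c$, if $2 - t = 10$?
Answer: $225 - \sqrt{130} \approx 213.6$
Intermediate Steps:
$t = -8$ ($t = 2 - 10 = -8$)
$c = \sqrt{130}$ ($c = \sqrt{-8 + 138} = \sqrt{130} \approx 11.402$)
$225 - c = 225 - \sqrt{130}$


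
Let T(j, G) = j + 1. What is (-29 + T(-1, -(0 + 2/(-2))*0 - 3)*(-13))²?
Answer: 841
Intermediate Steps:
T(j, G) = 1 + j
(-29 + T(-1, -(0 + 2/(-2))*0 - 3)*(-13))² = (-29 + (1 - 1)*(-13))² = (-29 + 0*(-13))² = (-29 + 0)² = (-29)² = 841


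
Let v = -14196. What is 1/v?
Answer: -1/14196 ≈ -7.0442e-5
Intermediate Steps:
1/v = 1/(-14196) = -1/14196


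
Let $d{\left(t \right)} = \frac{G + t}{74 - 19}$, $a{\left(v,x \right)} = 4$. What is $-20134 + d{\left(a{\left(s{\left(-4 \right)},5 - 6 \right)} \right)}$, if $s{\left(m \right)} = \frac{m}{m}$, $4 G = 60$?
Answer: $- \frac{1107351}{55} \approx -20134.0$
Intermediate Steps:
$G = 15$ ($G = \frac{1}{4} \cdot 60 = 15$)
$s{\left(m \right)} = 1$
$d{\left(t \right)} = \frac{3}{11} + \frac{t}{55}$ ($d{\left(t \right)} = \frac{15 + t}{74 - 19} = \frac{15 + t}{55} = \left(15 + t\right) \frac{1}{55} = \frac{3}{11} + \frac{t}{55}$)
$-20134 + d{\left(a{\left(s{\left(-4 \right)},5 - 6 \right)} \right)} = -20134 + \left(\frac{3}{11} + \frac{1}{55} \cdot 4\right) = -20134 + \left(\frac{3}{11} + \frac{4}{55}\right) = -20134 + \frac{19}{55} = - \frac{1107351}{55}$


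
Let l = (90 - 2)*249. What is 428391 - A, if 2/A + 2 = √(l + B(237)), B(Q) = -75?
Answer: 9353060699/21833 - 2*√21837/21833 ≈ 4.2839e+5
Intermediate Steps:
l = 21912 (l = 88*249 = 21912)
A = 2/(-2 + √21837) (A = 2/(-2 + √(21912 - 75)) = 2/(-2 + √21837) ≈ 0.013720)
428391 - A = 428391 - (4/21833 + 2*√21837/21833) = 428391 + (-4/21833 - 2*√21837/21833) = 9353060699/21833 - 2*√21837/21833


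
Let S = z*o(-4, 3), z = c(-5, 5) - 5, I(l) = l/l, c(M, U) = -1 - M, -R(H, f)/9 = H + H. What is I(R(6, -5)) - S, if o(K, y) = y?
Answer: 4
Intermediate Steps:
R(H, f) = -18*H (R(H, f) = -9*(H + H) = -18*H)
I(l) = 1
z = -1 (z = (-1 - 1*(-5)) - 5 = (-1 + 5) - 5 = 4 - 5 = -1)
S = -3 (S = -1*3 = -3)
I(R(6, -5)) - S = 1 - 1*(-3) = 1 + 3 = 4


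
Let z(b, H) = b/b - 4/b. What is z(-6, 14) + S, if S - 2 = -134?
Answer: -391/3 ≈ -130.33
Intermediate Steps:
S = -132 (S = 2 - 134 = -132)
z(b, H) = 1 - 4/b
z(-6, 14) + S = (-4 - 6)/(-6) - 132 = -⅙*(-10) - 132 = 5/3 - 132 = -391/3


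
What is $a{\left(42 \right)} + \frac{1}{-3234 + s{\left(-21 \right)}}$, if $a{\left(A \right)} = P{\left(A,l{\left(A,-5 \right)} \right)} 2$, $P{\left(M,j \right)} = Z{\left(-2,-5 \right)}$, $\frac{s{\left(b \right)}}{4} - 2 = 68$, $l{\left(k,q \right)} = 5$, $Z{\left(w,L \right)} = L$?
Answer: $- \frac{29541}{2954} \approx -10.0$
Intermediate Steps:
$s{\left(b \right)} = 280$ ($s{\left(b \right)} = 8 + 4 \cdot 68 = 8 + 272 = 280$)
$P{\left(M,j \right)} = -5$
$a{\left(A \right)} = -10$ ($a{\left(A \right)} = \left(-5\right) 2 = -10$)
$a{\left(42 \right)} + \frac{1}{-3234 + s{\left(-21 \right)}} = -10 + \frac{1}{-3234 + 280} = -10 + \frac{1}{-2954} = -10 - \frac{1}{2954} = - \frac{29541}{2954}$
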